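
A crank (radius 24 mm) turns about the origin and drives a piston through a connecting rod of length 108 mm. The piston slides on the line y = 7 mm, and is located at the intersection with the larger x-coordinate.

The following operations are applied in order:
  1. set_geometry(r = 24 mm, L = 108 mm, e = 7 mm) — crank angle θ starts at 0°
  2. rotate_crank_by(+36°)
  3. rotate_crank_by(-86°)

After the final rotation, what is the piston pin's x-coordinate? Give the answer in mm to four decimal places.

set_geometry: r = 24 mm, L = 108 mm, e = 7 mm; θ ← 0°
rotate_crank_by(+36°): θ ← 0° +36° = 36°
rotate_crank_by(-86°): θ ← 36° -86° = -50°
crank pin P = (r cos θ, r sin θ) = (15.426903, -18.385067)
h = r sin θ − e = -18.385067 − 7 = -25.385067
x = r cos θ + √(L² − h²) = 15.426903 + √(11664.0 − 644.4016) = 15.426903 + 104.974275 = 120.401178

120.4012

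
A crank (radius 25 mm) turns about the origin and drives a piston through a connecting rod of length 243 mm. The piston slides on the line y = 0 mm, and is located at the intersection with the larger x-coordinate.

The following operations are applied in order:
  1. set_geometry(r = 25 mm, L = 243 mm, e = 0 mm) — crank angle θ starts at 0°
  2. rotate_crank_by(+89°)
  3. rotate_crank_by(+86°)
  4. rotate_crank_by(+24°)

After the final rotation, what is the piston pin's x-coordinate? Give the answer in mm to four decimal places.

219.2257

set_geometry: r = 25 mm, L = 243 mm, e = 0 mm; θ ← 0°
rotate_crank_by(+89°): θ ← 0° +89° = 89°
rotate_crank_by(+86°): θ ← 89° +86° = 175°
rotate_crank_by(+24°): θ ← 175° +24° = 199°
crank pin P = (r cos θ, r sin θ) = (-23.637964, -8.139204)
h = r sin θ − e = -8.139204 − 0 = -8.139204
x = r cos θ + √(L² − h²) = -23.637964 + √(59049.0 − 66.2466) = -23.637964 + 242.863652 = 219.225687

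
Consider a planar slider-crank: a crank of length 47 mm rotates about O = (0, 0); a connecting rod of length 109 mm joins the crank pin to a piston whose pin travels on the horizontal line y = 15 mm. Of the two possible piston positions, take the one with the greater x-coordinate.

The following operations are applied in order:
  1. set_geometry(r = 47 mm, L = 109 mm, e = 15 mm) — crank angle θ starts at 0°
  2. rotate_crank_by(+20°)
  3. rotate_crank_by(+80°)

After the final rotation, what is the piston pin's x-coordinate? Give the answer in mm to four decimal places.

set_geometry: r = 47 mm, L = 109 mm, e = 15 mm; θ ← 0°
rotate_crank_by(+20°): θ ← 0° +20° = 20°
rotate_crank_by(+80°): θ ← 20° +80° = 100°
crank pin P = (r cos θ, r sin θ) = (-8.161464, 46.285964)
h = r sin θ − e = 46.285964 − 15 = 31.285964
x = r cos θ + √(L² − h²) = -8.161464 + √(11881.0 − 978.8116) = -8.161464 + 104.413545 = 96.252081

96.2521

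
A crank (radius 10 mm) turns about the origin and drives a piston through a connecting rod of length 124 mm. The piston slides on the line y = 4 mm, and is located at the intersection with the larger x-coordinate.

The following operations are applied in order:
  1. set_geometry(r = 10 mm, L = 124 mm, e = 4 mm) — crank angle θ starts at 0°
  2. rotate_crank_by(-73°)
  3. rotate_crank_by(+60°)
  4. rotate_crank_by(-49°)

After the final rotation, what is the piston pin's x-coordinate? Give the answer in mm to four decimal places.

set_geometry: r = 10 mm, L = 124 mm, e = 4 mm; θ ← 0°
rotate_crank_by(-73°): θ ← 0° -73° = -73°
rotate_crank_by(+60°): θ ← -73° +60° = -13°
rotate_crank_by(-49°): θ ← -13° -49° = -62°
crank pin P = (r cos θ, r sin θ) = (4.694716, -8.829476)
h = r sin θ − e = -8.829476 − 4 = -12.829476
x = r cos θ + √(L² − h²) = 4.694716 + √(15376.0 − 164.5955) = 4.694716 + 123.334523 = 128.029239

128.0292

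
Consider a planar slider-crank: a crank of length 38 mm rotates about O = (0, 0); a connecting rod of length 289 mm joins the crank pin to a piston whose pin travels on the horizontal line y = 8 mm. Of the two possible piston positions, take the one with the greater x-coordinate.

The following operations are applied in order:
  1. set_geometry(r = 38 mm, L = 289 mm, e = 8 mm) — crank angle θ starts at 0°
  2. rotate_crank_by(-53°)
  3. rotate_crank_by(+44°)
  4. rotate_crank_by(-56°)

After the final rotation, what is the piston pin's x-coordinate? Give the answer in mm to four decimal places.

301.9264

set_geometry: r = 38 mm, L = 289 mm, e = 8 mm; θ ← 0°
rotate_crank_by(-53°): θ ← 0° -53° = -53°
rotate_crank_by(+44°): θ ← -53° +44° = -9°
rotate_crank_by(-56°): θ ← -9° -56° = -65°
crank pin P = (r cos θ, r sin θ) = (16.059494, -34.439696)
h = r sin θ − e = -34.439696 − 8 = -42.439696
x = r cos θ + √(L² − h²) = 16.059494 + √(83521.0 − 1801.1278) = 16.059494 + 285.866878 = 301.926372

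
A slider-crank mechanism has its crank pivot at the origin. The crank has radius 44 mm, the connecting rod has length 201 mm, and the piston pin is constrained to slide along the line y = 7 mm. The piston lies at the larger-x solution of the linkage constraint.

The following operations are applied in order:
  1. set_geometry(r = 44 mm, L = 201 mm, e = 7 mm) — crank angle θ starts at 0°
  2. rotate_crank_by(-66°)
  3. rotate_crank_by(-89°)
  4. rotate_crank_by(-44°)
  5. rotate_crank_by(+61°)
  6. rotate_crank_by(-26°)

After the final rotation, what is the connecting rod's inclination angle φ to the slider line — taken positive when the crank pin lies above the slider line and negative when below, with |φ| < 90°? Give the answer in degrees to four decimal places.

-5.4608

set_geometry: r = 44 mm, L = 201 mm, e = 7 mm; θ ← 0°
rotate_crank_by(-66°): θ ← 0° -66° = -66°
rotate_crank_by(-89°): θ ← -66° -89° = -155°
rotate_crank_by(-44°): θ ← -155° -44° = -199°
rotate_crank_by(+61°): θ ← -199° +61° = -138°
rotate_crank_by(-26°): θ ← -138° -26° = -164°
crank pin P = (r cos θ, r sin θ) = (-42.295515, -12.128044)
h = r sin θ − e = -12.128044 − 7 = -19.128044
sin φ = h / L = -19.128044 / 201 = -0.09516440
φ = arcsin(-0.09516440) = -5.460782°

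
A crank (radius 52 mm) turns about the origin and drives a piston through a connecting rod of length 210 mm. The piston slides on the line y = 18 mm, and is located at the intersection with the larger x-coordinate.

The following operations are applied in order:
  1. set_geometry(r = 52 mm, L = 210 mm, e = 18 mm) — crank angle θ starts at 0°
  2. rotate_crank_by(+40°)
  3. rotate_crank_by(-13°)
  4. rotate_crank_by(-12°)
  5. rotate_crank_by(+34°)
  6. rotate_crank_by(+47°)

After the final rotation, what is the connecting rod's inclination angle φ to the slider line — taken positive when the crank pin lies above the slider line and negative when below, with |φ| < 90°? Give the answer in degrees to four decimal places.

set_geometry: r = 52 mm, L = 210 mm, e = 18 mm; θ ← 0°
rotate_crank_by(+40°): θ ← 0° +40° = 40°
rotate_crank_by(-13°): θ ← 40° -13° = 27°
rotate_crank_by(-12°): θ ← 27° -12° = 15°
rotate_crank_by(+34°): θ ← 15° +34° = 49°
rotate_crank_by(+47°): θ ← 49° +47° = 96°
crank pin P = (r cos θ, r sin θ) = (-5.435480, 51.715139)
h = r sin θ − e = 51.715139 − 18 = 33.715139
sin φ = h / L = 33.715139 / 210 = 0.16054828
φ = arcsin(0.16054828) = 9.238722°

9.2387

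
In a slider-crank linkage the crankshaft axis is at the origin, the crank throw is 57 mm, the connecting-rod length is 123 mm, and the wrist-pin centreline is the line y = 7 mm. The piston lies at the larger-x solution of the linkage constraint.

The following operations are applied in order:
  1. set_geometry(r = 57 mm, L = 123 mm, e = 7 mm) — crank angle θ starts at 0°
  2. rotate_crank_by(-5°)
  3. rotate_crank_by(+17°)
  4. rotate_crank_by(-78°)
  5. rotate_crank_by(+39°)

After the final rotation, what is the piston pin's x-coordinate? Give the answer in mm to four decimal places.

169.3119

set_geometry: r = 57 mm, L = 123 mm, e = 7 mm; θ ← 0°
rotate_crank_by(-5°): θ ← 0° -5° = -5°
rotate_crank_by(+17°): θ ← -5° +17° = 12°
rotate_crank_by(-78°): θ ← 12° -78° = -66°
rotate_crank_by(+39°): θ ← -66° +39° = -27°
crank pin P = (r cos θ, r sin θ) = (50.787372, -25.877458)
h = r sin θ − e = -25.877458 − 7 = -32.877458
x = r cos θ + √(L² − h²) = 50.787372 + √(15129.0 − 1080.9273) = 50.787372 + 118.524566 = 169.311938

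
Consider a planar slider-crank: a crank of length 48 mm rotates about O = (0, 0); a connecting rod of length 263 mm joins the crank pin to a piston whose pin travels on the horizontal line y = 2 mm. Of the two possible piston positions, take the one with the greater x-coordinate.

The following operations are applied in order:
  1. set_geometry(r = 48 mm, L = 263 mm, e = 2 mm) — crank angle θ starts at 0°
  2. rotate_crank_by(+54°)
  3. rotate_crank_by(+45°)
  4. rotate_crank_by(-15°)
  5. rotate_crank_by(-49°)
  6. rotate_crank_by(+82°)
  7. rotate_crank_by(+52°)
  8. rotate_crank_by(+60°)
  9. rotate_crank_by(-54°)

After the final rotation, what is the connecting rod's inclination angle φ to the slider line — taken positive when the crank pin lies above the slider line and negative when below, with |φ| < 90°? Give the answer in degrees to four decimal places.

set_geometry: r = 48 mm, L = 263 mm, e = 2 mm; θ ← 0°
rotate_crank_by(+54°): θ ← 0° +54° = 54°
rotate_crank_by(+45°): θ ← 54° +45° = 99°
rotate_crank_by(-15°): θ ← 99° -15° = 84°
rotate_crank_by(-49°): θ ← 84° -49° = 35°
rotate_crank_by(+82°): θ ← 35° +82° = 117°
rotate_crank_by(+52°): θ ← 117° +52° = 169°
rotate_crank_by(+60°): θ ← 169° +60° = 229°
rotate_crank_by(-54°): θ ← 229° -54° = 175°
crank pin P = (r cos θ, r sin θ) = (-47.817346, 4.183476)
h = r sin θ − e = 4.183476 − 2 = 2.183476
sin φ = h / L = 2.183476 / 263 = 0.00830219
φ = arcsin(0.00830219) = 0.475686°

0.4757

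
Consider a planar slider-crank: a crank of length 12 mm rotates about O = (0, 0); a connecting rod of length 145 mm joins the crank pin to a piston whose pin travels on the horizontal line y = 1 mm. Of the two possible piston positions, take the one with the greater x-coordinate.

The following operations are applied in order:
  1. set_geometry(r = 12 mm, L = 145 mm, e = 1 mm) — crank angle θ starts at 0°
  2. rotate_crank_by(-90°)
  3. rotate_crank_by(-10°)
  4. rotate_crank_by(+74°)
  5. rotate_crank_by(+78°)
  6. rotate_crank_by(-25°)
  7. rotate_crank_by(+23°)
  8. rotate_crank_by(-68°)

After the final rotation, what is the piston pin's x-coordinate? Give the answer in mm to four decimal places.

set_geometry: r = 12 mm, L = 145 mm, e = 1 mm; θ ← 0°
rotate_crank_by(-90°): θ ← 0° -90° = -90°
rotate_crank_by(-10°): θ ← -90° -10° = -100°
rotate_crank_by(+74°): θ ← -100° +74° = -26°
rotate_crank_by(+78°): θ ← -26° +78° = 52°
rotate_crank_by(-25°): θ ← 52° -25° = 27°
rotate_crank_by(+23°): θ ← 27° +23° = 50°
rotate_crank_by(-68°): θ ← 50° -68° = -18°
crank pin P = (r cos θ, r sin θ) = (11.412678, -3.708204)
h = r sin θ − e = -3.708204 − 1 = -4.708204
x = r cos θ + √(L² − h²) = 11.412678 + √(21025.0 − 22.1672) = 11.412678 + 144.923541 = 156.336219

156.3362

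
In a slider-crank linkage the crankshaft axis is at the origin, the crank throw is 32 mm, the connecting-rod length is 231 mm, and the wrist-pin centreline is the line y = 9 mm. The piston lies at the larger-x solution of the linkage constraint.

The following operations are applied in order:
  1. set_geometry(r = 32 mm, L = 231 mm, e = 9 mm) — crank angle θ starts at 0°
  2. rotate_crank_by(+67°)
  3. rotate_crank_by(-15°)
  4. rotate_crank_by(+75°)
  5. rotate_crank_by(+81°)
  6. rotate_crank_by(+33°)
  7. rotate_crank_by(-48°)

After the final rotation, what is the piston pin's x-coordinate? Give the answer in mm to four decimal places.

199.2515

set_geometry: r = 32 mm, L = 231 mm, e = 9 mm; θ ← 0°
rotate_crank_by(+67°): θ ← 0° +67° = 67°
rotate_crank_by(-15°): θ ← 67° -15° = 52°
rotate_crank_by(+75°): θ ← 52° +75° = 127°
rotate_crank_by(+81°): θ ← 127° +81° = 208°
rotate_crank_by(+33°): θ ← 208° +33° = 241°
rotate_crank_by(-48°): θ ← 241° -48° = 193°
crank pin P = (r cos θ, r sin θ) = (-31.179842, -7.198434)
h = r sin θ − e = -7.198434 − 9 = -16.198434
x = r cos θ + √(L² − h²) = -31.179842 + √(53361.0 − 262.3893) = -31.179842 + 230.431358 = 199.251516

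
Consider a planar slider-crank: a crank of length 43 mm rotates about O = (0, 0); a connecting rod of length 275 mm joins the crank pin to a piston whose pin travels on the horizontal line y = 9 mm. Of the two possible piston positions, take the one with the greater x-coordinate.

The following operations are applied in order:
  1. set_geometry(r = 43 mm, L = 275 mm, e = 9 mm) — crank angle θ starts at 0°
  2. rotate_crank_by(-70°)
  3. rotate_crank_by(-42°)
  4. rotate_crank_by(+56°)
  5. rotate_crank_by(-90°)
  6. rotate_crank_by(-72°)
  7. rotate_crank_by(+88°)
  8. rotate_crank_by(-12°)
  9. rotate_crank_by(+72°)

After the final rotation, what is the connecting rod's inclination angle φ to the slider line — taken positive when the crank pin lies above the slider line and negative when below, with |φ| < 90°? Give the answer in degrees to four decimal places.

-10.3500

set_geometry: r = 43 mm, L = 275 mm, e = 9 mm; θ ← 0°
rotate_crank_by(-70°): θ ← 0° -70° = -70°
rotate_crank_by(-42°): θ ← -70° -42° = -112°
rotate_crank_by(+56°): θ ← -112° +56° = -56°
rotate_crank_by(-90°): θ ← -56° -90° = -146°
rotate_crank_by(-72°): θ ← -146° -72° = -218°
rotate_crank_by(+88°): θ ← -218° +88° = -130°
rotate_crank_by(-12°): θ ← -130° -12° = -142°
rotate_crank_by(+72°): θ ← -142° +72° = -70°
crank pin P = (r cos θ, r sin θ) = (14.706866, -40.406783)
h = r sin θ − e = -40.406783 − 9 = -49.406783
sin φ = h / L = -49.406783 / 275 = -0.17966103
φ = arcsin(-0.17966103) = -10.350016°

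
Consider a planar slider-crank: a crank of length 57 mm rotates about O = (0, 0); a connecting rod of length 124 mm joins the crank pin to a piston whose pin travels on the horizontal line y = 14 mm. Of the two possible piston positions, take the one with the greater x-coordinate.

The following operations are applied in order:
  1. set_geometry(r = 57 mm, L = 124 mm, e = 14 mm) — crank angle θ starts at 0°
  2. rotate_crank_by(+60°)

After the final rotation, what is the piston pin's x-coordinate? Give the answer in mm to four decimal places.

set_geometry: r = 57 mm, L = 124 mm, e = 14 mm; θ ← 0°
rotate_crank_by(+60°): θ ← 0° +60° = 60°
crank pin P = (r cos θ, r sin θ) = (28.500000, 49.363448)
h = r sin θ − e = 49.363448 − 14 = 35.363448
x = r cos θ + √(L² − h²) = 28.500000 + √(15376.0 − 1250.5735) = 28.500000 + 118.850438 = 147.350438

147.3504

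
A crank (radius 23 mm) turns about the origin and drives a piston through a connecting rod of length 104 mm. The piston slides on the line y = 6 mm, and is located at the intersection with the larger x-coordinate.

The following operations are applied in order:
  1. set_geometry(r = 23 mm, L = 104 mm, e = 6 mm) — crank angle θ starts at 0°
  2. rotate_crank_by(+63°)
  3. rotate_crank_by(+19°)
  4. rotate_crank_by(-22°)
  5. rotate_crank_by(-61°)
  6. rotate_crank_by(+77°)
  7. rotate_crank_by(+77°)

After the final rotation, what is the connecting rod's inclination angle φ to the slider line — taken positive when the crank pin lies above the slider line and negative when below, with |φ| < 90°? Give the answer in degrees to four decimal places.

2.4478

set_geometry: r = 23 mm, L = 104 mm, e = 6 mm; θ ← 0°
rotate_crank_by(+63°): θ ← 0° +63° = 63°
rotate_crank_by(+19°): θ ← 63° +19° = 82°
rotate_crank_by(-22°): θ ← 82° -22° = 60°
rotate_crank_by(-61°): θ ← 60° -61° = -1°
rotate_crank_by(+77°): θ ← -1° +77° = 76°
rotate_crank_by(+77°): θ ← 76° +77° = 153°
crank pin P = (r cos θ, r sin θ) = (-20.493150, 10.441781)
h = r sin θ − e = 10.441781 − 6 = 4.441781
sin φ = h / L = 4.441781 / 104 = 0.04270944
φ = arcsin(0.04270944) = 2.447815°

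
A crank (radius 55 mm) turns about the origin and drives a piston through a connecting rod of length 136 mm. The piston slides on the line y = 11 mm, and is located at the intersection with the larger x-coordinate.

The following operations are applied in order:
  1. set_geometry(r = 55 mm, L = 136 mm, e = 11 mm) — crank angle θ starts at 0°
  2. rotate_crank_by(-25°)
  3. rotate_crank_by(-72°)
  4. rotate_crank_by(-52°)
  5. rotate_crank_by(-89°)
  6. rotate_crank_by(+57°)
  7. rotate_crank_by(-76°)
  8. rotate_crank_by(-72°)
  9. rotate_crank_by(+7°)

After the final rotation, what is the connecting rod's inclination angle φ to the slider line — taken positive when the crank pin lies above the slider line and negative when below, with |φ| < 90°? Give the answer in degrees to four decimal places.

9.6773

set_geometry: r = 55 mm, L = 136 mm, e = 11 mm; θ ← 0°
rotate_crank_by(-25°): θ ← 0° -25° = -25°
rotate_crank_by(-72°): θ ← -25° -72° = -97°
rotate_crank_by(-52°): θ ← -97° -52° = -149°
rotate_crank_by(-89°): θ ← -149° -89° = -238°
rotate_crank_by(+57°): θ ← -238° +57° = -181°
rotate_crank_by(-76°): θ ← -181° -76° = -257°
rotate_crank_by(-72°): θ ← -257° -72° = -329°
rotate_crank_by(+7°): θ ← -329° +7° = -322°
crank pin P = (r cos θ, r sin θ) = (43.340591, 33.861381)
h = r sin θ − e = 33.861381 − 11 = 22.861381
sin φ = h / L = 22.861381 / 136 = 0.16809839
φ = arcsin(0.16809839) = 9.677274°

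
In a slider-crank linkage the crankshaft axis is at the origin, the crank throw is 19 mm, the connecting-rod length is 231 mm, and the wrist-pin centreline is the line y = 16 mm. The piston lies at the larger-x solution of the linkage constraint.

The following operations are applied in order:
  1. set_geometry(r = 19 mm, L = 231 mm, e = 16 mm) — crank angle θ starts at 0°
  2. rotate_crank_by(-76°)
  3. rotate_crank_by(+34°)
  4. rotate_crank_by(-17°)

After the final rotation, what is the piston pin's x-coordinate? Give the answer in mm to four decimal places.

set_geometry: r = 19 mm, L = 231 mm, e = 16 mm; θ ← 0°
rotate_crank_by(-76°): θ ← 0° -76° = -76°
rotate_crank_by(+34°): θ ← -76° +34° = -42°
rotate_crank_by(-17°): θ ← -42° -17° = -59°
crank pin P = (r cos θ, r sin θ) = (9.785723, -16.286179)
h = r sin θ − e = -16.286179 − 16 = -32.286179
x = r cos θ + √(L² − h²) = 9.785723 + √(53361.0 − 1042.3973) = 9.785723 + 228.732601 = 238.518324

238.5183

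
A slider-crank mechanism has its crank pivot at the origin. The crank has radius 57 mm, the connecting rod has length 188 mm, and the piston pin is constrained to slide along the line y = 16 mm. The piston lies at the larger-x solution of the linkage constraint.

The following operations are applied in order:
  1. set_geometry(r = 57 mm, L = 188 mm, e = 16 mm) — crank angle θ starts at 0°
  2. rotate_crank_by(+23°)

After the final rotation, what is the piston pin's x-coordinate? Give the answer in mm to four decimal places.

set_geometry: r = 57 mm, L = 188 mm, e = 16 mm; θ ← 0°
rotate_crank_by(+23°): θ ← 0° +23° = 23°
crank pin P = (r cos θ, r sin θ) = (52.468777, 22.271674)
h = r sin θ − e = 22.271674 − 16 = 6.271674
x = r cos θ + √(L² − h²) = 52.468777 + √(35344.0 − 39.3339) = 52.468777 + 187.895359 = 240.364136

240.3641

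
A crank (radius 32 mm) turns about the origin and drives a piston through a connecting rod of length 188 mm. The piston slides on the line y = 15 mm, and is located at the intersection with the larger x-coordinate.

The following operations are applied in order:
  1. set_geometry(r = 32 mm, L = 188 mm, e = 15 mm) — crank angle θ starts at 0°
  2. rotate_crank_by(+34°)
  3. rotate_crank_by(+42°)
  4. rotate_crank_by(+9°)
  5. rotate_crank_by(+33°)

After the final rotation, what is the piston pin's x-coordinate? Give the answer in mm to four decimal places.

172.5091

set_geometry: r = 32 mm, L = 188 mm, e = 15 mm; θ ← 0°
rotate_crank_by(+34°): θ ← 0° +34° = 34°
rotate_crank_by(+42°): θ ← 34° +42° = 76°
rotate_crank_by(+9°): θ ← 76° +9° = 85°
rotate_crank_by(+33°): θ ← 85° +33° = 118°
crank pin P = (r cos θ, r sin θ) = (-15.023090, 28.254323)
h = r sin θ − e = 28.254323 − 15 = 13.254323
x = r cos θ + √(L² − h²) = -15.023090 + √(35344.0 − 175.6771) = -15.023090 + 187.532192 = 172.509102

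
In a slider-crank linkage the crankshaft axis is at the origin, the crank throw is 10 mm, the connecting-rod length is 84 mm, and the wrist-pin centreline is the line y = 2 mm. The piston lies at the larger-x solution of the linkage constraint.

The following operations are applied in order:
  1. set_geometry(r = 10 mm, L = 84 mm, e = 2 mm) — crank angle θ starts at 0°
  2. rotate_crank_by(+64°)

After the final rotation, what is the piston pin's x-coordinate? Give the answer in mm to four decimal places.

88.0925

set_geometry: r = 10 mm, L = 84 mm, e = 2 mm; θ ← 0°
rotate_crank_by(+64°): θ ← 0° +64° = 64°
crank pin P = (r cos θ, r sin θ) = (4.383711, 8.987940)
h = r sin θ − e = 8.987940 − 2 = 6.987940
x = r cos θ + √(L² − h²) = 4.383711 + √(7056.0 − 48.8313) = 4.383711 + 83.708833 = 88.092544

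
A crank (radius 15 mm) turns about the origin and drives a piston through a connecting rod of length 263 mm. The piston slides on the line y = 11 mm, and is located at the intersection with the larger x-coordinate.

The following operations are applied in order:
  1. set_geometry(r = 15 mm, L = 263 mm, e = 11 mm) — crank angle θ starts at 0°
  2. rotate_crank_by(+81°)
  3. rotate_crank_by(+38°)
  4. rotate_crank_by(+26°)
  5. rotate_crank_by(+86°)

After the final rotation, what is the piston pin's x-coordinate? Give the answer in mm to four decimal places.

set_geometry: r = 15 mm, L = 263 mm, e = 11 mm; θ ← 0°
rotate_crank_by(+81°): θ ← 0° +81° = 81°
rotate_crank_by(+38°): θ ← 81° +38° = 119°
rotate_crank_by(+26°): θ ← 119° +26° = 145°
rotate_crank_by(+86°): θ ← 145° +86° = 231°
crank pin P = (r cos θ, r sin θ) = (-9.439806, -11.657189)
h = r sin θ − e = -11.657189 − 11 = -22.657189
x = r cos θ + √(L² − h²) = -9.439806 + √(69169.0 − 513.3482) = -9.439806 + 262.022235 = 252.582429

252.5824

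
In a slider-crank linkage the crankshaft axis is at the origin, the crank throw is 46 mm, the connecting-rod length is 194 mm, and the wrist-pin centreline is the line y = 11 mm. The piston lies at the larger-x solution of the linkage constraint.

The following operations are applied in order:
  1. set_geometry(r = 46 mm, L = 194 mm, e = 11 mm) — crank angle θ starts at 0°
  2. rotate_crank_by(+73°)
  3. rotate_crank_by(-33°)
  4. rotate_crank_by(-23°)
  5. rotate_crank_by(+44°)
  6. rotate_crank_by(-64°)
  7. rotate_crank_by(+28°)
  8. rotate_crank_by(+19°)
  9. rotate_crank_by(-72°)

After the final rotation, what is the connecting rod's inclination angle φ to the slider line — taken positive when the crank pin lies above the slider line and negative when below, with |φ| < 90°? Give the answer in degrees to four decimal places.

-9.6727

set_geometry: r = 46 mm, L = 194 mm, e = 11 mm; θ ← 0°
rotate_crank_by(+73°): θ ← 0° +73° = 73°
rotate_crank_by(-33°): θ ← 73° -33° = 40°
rotate_crank_by(-23°): θ ← 40° -23° = 17°
rotate_crank_by(+44°): θ ← 17° +44° = 61°
rotate_crank_by(-64°): θ ← 61° -64° = -3°
rotate_crank_by(+28°): θ ← -3° +28° = 25°
rotate_crank_by(+19°): θ ← 25° +19° = 44°
rotate_crank_by(-72°): θ ← 44° -72° = -28°
crank pin P = (r cos θ, r sin θ) = (40.615589, -21.595692)
h = r sin θ − e = -21.595692 − 11 = -32.595692
sin φ = h / L = -32.595692 / 194 = -0.16801903
φ = arcsin(-0.16801903) = -9.672661°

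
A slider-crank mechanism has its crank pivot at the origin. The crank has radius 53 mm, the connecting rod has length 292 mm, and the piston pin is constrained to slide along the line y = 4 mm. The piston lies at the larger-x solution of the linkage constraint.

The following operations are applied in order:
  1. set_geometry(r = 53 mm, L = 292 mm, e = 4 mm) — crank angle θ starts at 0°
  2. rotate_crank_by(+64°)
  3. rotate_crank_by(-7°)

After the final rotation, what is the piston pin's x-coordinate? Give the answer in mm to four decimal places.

set_geometry: r = 53 mm, L = 292 mm, e = 4 mm; θ ← 0°
rotate_crank_by(+64°): θ ← 0° +64° = 64°
rotate_crank_by(-7°): θ ← 64° -7° = 57°
crank pin P = (r cos θ, r sin θ) = (28.865869, 44.449540)
h = r sin θ − e = 44.449540 − 4 = 40.449540
x = r cos θ + √(L² − h²) = 28.865869 + √(85264.0 − 1636.1653) = 28.865869 + 289.184776 = 318.050645

318.0506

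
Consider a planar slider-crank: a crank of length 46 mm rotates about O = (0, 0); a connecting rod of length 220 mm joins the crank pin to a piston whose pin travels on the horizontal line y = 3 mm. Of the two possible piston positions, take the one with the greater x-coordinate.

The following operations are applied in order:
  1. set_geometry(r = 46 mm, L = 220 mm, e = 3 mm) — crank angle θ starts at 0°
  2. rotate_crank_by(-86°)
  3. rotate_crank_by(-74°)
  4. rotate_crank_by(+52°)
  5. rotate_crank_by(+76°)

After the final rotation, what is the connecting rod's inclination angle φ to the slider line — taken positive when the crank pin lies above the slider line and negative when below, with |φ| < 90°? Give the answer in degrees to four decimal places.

set_geometry: r = 46 mm, L = 220 mm, e = 3 mm; θ ← 0°
rotate_crank_by(-86°): θ ← 0° -86° = -86°
rotate_crank_by(-74°): θ ← -86° -74° = -160°
rotate_crank_by(+52°): θ ← -160° +52° = -108°
rotate_crank_by(+76°): θ ← -108° +76° = -32°
crank pin P = (r cos θ, r sin θ) = (39.010212, -24.376286)
h = r sin θ − e = -24.376286 − 3 = -27.376286
sin φ = h / L = -27.376286 / 220 = -0.12443766
φ = arcsin(-0.12443766) = -7.148283°

-7.1483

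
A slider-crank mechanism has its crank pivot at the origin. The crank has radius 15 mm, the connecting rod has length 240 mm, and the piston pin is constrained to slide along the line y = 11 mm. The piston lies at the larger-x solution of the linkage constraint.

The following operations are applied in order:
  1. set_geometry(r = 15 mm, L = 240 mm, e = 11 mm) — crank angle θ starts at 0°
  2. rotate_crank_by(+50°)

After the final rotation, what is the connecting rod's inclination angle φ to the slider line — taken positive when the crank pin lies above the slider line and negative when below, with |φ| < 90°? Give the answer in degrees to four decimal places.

set_geometry: r = 15 mm, L = 240 mm, e = 11 mm; θ ← 0°
rotate_crank_by(+50°): θ ← 0° +50° = 50°
crank pin P = (r cos θ, r sin θ) = (9.641814, 11.490667)
h = r sin θ − e = 11.490667 − 11 = 0.490667
sin φ = h / L = 0.490667 / 240 = 0.00204444
φ = arcsin(0.00204444) = 0.117138°

0.1171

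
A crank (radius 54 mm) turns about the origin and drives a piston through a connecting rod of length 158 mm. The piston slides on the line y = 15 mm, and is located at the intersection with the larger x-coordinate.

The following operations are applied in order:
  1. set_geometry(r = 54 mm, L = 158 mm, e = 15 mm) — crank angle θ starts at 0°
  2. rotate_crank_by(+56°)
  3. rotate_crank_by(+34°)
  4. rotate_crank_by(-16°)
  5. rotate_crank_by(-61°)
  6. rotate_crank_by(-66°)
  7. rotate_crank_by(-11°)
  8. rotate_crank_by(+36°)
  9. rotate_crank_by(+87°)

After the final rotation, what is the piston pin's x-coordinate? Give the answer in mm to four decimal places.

set_geometry: r = 54 mm, L = 158 mm, e = 15 mm; θ ← 0°
rotate_crank_by(+56°): θ ← 0° +56° = 56°
rotate_crank_by(+34°): θ ← 56° +34° = 90°
rotate_crank_by(-16°): θ ← 90° -16° = 74°
rotate_crank_by(-61°): θ ← 74° -61° = 13°
rotate_crank_by(-66°): θ ← 13° -66° = -53°
rotate_crank_by(-11°): θ ← -53° -11° = -64°
rotate_crank_by(+36°): θ ← -64° +36° = -28°
rotate_crank_by(+87°): θ ← -28° +87° = 59°
crank pin P = (r cos θ, r sin θ) = (27.812056, 46.287034)
h = r sin θ − e = 46.287034 − 15 = 31.287034
x = r cos θ + √(L² − h²) = 27.812056 + √(24964.0 − 978.8785) = 27.812056 + 154.871306 = 182.683362

182.6834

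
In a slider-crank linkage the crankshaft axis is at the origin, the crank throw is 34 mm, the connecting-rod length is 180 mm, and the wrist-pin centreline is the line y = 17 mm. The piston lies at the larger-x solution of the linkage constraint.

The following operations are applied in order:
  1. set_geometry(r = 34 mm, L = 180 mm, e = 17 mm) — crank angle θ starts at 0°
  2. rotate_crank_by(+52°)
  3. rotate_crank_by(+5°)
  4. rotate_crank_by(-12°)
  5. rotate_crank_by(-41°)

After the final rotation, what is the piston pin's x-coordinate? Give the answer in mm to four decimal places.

set_geometry: r = 34 mm, L = 180 mm, e = 17 mm; θ ← 0°
rotate_crank_by(+52°): θ ← 0° +52° = 52°
rotate_crank_by(+5°): θ ← 52° +5° = 57°
rotate_crank_by(-12°): θ ← 57° -12° = 45°
rotate_crank_by(-41°): θ ← 45° -41° = 4°
crank pin P = (r cos θ, r sin θ) = (33.917178, 2.371720)
h = r sin θ − e = 2.371720 − 17 = -14.628280
x = r cos θ + √(L² − h²) = 33.917178 + √(32400.0 − 213.9866) = 33.917178 + 179.404608 = 213.321786

213.3218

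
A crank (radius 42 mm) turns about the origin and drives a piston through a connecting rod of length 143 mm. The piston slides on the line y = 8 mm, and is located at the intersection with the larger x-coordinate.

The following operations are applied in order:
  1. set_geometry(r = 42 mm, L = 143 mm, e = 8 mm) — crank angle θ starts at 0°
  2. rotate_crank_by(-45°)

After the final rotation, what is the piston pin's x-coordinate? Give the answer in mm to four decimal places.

set_geometry: r = 42 mm, L = 143 mm, e = 8 mm; θ ← 0°
rotate_crank_by(-45°): θ ← 0° -45° = -45°
crank pin P = (r cos θ, r sin θ) = (29.698485, -29.698485)
h = r sin θ − e = -29.698485 − 8 = -37.698485
x = r cos θ + √(L² − h²) = 29.698485 + √(20449.0 − 1421.1758) = 29.698485 + 137.941380 = 167.639865

167.6399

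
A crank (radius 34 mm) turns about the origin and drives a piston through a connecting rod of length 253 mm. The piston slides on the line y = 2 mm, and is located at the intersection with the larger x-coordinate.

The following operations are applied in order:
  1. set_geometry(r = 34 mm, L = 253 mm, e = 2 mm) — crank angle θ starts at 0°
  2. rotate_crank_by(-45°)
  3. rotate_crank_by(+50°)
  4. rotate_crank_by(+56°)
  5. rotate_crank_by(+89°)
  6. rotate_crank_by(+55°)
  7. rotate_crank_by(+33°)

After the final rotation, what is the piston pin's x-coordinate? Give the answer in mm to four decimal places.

set_geometry: r = 34 mm, L = 253 mm, e = 2 mm; θ ← 0°
rotate_crank_by(-45°): θ ← 0° -45° = -45°
rotate_crank_by(+50°): θ ← -45° +50° = 5°
rotate_crank_by(+56°): θ ← 5° +56° = 61°
rotate_crank_by(+89°): θ ← 61° +89° = 150°
rotate_crank_by(+55°): θ ← 150° +55° = 205°
rotate_crank_by(+33°): θ ← 205° +33° = 238°
crank pin P = (r cos θ, r sin θ) = (-18.017255, -28.833635)
h = r sin θ − e = -28.833635 − 2 = -30.833635
x = r cos θ + √(L² − h²) = -18.017255 + √(64009.0 − 950.7131) = -18.017255 + 251.114091 = 233.096836

233.0968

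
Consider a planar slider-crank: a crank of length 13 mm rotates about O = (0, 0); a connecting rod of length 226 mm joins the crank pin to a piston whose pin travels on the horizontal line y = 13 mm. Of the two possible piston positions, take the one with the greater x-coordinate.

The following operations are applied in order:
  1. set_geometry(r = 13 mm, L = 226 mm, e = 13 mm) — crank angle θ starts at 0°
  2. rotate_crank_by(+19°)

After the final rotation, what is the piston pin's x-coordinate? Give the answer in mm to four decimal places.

set_geometry: r = 13 mm, L = 226 mm, e = 13 mm; θ ← 0°
rotate_crank_by(+19°): θ ← 0° +19° = 19°
crank pin P = (r cos θ, r sin θ) = (12.291741, 4.232386)
h = r sin θ − e = 4.232386 − 13 = -8.767614
x = r cos θ + √(L² − h²) = 12.291741 + √(51076.0 − 76.8711) = 12.291741 + 225.829867 = 238.121609

238.1216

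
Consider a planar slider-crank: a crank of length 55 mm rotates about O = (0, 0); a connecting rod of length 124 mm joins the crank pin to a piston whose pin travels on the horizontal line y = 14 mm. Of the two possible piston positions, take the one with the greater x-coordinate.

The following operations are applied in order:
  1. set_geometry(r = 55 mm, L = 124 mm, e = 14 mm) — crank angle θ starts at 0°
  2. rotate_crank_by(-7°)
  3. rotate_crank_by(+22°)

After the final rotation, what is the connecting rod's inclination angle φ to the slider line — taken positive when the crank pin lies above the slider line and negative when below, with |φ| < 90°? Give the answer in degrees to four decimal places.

set_geometry: r = 55 mm, L = 124 mm, e = 14 mm; θ ← 0°
rotate_crank_by(-7°): θ ← 0° -7° = -7°
rotate_crank_by(+22°): θ ← -7° +22° = 15°
crank pin P = (r cos θ, r sin θ) = (53.125920, 14.235047)
h = r sin θ − e = 14.235047 − 14 = 0.235047
sin φ = h / L = 0.235047 / 124 = 0.00189554
φ = arcsin(0.00189554) = 0.108607°

0.1086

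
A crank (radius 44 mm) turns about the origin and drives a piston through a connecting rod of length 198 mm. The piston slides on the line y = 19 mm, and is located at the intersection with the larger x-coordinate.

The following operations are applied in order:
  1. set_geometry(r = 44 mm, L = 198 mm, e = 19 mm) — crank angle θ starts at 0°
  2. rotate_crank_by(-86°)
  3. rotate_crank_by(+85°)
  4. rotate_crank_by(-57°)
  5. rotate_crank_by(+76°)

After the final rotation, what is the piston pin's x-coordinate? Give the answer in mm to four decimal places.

set_geometry: r = 44 mm, L = 198 mm, e = 19 mm; θ ← 0°
rotate_crank_by(-86°): θ ← 0° -86° = -86°
rotate_crank_by(+85°): θ ← -86° +85° = -1°
rotate_crank_by(-57°): θ ← -1° -57° = -58°
rotate_crank_by(+76°): θ ← -58° +76° = 18°
crank pin P = (r cos θ, r sin θ) = (41.846487, 13.596748)
h = r sin θ − e = 13.596748 − 19 = -5.403252
x = r cos θ + √(L² − h²) = 41.846487 + √(39204.0 − 29.1951) = 41.846487 + 197.926261 = 239.772748

239.7727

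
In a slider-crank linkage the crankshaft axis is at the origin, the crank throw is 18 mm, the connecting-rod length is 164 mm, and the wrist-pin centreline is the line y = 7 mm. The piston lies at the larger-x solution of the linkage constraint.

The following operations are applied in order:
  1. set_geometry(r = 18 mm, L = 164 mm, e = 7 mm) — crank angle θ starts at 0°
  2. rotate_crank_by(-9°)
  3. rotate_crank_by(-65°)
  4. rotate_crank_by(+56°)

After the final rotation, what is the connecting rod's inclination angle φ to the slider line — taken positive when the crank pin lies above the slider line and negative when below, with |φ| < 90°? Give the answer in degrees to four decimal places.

set_geometry: r = 18 mm, L = 164 mm, e = 7 mm; θ ← 0°
rotate_crank_by(-9°): θ ← 0° -9° = -9°
rotate_crank_by(-65°): θ ← -9° -65° = -74°
rotate_crank_by(+56°): θ ← -74° +56° = -18°
crank pin P = (r cos θ, r sin θ) = (17.119017, -5.562306)
h = r sin θ − e = -5.562306 − 7 = -12.562306
sin φ = h / L = -12.562306 / 164 = -0.07659943
φ = arcsin(-0.07659943) = -4.393127°

-4.3931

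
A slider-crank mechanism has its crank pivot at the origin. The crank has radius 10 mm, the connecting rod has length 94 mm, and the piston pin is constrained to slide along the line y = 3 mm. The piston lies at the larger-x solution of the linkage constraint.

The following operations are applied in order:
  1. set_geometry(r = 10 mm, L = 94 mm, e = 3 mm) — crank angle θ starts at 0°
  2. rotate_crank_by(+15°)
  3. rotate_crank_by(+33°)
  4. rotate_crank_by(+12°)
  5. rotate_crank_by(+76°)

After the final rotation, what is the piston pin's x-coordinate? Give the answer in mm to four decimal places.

86.7237

set_geometry: r = 10 mm, L = 94 mm, e = 3 mm; θ ← 0°
rotate_crank_by(+15°): θ ← 0° +15° = 15°
rotate_crank_by(+33°): θ ← 15° +33° = 48°
rotate_crank_by(+12°): θ ← 48° +12° = 60°
rotate_crank_by(+76°): θ ← 60° +76° = 136°
crank pin P = (r cos θ, r sin θ) = (-7.193398, 6.946584)
h = r sin θ − e = 6.946584 − 3 = 3.946584
x = r cos θ + √(L² − h²) = -7.193398 + √(8836.0 − 15.5755) = -7.193398 + 93.917115 = 86.723717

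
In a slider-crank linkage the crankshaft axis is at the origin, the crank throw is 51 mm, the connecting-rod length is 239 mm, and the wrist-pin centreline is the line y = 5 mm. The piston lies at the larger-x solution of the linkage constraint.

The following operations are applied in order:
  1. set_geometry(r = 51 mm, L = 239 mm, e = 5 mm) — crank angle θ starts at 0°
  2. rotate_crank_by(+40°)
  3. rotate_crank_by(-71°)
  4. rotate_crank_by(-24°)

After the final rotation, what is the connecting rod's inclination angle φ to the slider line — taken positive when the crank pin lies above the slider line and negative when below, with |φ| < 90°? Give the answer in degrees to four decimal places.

set_geometry: r = 51 mm, L = 239 mm, e = 5 mm; θ ← 0°
rotate_crank_by(+40°): θ ← 0° +40° = 40°
rotate_crank_by(-71°): θ ← 40° -71° = -31°
rotate_crank_by(-24°): θ ← -31° -24° = -55°
crank pin P = (r cos θ, r sin θ) = (29.252398, -41.776754)
h = r sin θ − e = -41.776754 − 5 = -46.776754
sin φ = h / L = -46.776754 / 239 = -0.19571864
φ = arcsin(-0.19571864) = -11.286707°

-11.2867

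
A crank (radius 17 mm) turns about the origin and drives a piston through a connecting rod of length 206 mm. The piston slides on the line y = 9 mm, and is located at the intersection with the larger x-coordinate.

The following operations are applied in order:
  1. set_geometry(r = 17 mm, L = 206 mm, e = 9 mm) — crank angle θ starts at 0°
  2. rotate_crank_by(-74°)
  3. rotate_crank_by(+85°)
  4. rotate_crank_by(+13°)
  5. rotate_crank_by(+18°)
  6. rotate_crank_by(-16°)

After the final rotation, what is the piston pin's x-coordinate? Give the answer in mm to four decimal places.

set_geometry: r = 17 mm, L = 206 mm, e = 9 mm; θ ← 0°
rotate_crank_by(-74°): θ ← 0° -74° = -74°
rotate_crank_by(+85°): θ ← -74° +85° = 11°
rotate_crank_by(+13°): θ ← 11° +13° = 24°
rotate_crank_by(+18°): θ ← 24° +18° = 42°
rotate_crank_by(-16°): θ ← 42° -16° = 26°
crank pin P = (r cos θ, r sin θ) = (15.279499, 7.452309)
h = r sin θ − e = 7.452309 − 9 = -1.547691
x = r cos θ + √(L² − h²) = 15.279499 + √(42436.0 − 2.3953) = 15.279499 + 205.994186 = 221.273685

221.2737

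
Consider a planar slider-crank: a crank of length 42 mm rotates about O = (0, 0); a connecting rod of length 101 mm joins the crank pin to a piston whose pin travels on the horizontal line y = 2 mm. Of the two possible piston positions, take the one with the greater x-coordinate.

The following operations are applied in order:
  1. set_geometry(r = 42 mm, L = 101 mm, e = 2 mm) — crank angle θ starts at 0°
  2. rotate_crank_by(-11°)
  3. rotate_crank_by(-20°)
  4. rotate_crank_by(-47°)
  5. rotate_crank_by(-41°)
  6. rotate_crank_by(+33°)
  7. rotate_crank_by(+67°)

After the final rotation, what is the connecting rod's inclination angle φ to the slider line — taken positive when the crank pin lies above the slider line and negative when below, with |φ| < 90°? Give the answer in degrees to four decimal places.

set_geometry: r = 42 mm, L = 101 mm, e = 2 mm; θ ← 0°
rotate_crank_by(-11°): θ ← 0° -11° = -11°
rotate_crank_by(-20°): θ ← -11° -20° = -31°
rotate_crank_by(-47°): θ ← -31° -47° = -78°
rotate_crank_by(-41°): θ ← -78° -41° = -119°
rotate_crank_by(+33°): θ ← -119° +33° = -86°
rotate_crank_by(+67°): θ ← -86° +67° = -19°
crank pin P = (r cos θ, r sin θ) = (39.711780, -13.673862)
h = r sin θ − e = -13.673862 − 2 = -15.673862
sin φ = h / L = -15.673862 / 101 = -0.15518676
φ = arcsin(-0.15518676) = -8.927628°

-8.9276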